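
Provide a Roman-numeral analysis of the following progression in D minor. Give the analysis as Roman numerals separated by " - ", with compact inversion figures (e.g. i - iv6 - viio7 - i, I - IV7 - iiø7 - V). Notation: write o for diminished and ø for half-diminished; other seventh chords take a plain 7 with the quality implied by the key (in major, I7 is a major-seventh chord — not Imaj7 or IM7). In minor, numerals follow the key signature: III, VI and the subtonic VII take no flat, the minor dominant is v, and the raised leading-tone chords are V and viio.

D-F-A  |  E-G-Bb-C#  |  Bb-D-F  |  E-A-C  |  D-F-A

i - viio65 - VI - v64 - i

D-F-A has root D, degree 1 in D minor, so i.
E-G-Bb-C#: root C# is the leading tone; fully diminished seventh chord there is viio65.
Bb-D-F: root Bb is the submediant; major triad there is VI.
E-A-C has root A, degree 5 in D minor, so v64.
D-F-A: root D is the tonic; minor triad there is i.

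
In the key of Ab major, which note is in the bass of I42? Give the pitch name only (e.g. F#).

I in Ab major has root Ab; the chord is Ab-C-Eb-G.
The figure 42 means third inversion — the seventh is in the bass.

G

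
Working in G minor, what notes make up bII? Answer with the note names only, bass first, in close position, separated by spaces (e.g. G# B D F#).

Ab C Eb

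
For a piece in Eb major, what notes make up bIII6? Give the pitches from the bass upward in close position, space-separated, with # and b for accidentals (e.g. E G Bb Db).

Bb Db Gb

Scale degree 3 in Eb major is G; lowering it a half step gives Gb. bIII6 is a major triad on the lowered third degree, borrowed from the parallel minor.
So the chord is Gb-Bb-Db.
With the 6 figure the chord is in first inversion; from the bass Bb upward in close position it reads Bb-Db-Gb.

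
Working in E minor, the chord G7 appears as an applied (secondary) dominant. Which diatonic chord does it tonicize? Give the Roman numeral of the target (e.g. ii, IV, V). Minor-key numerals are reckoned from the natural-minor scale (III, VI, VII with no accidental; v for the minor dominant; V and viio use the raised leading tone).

VI

The chord is a dominant seventh chord on G.
A dominant resolves down a perfect fifth: G → C. In E minor, C is scale degree 6, i.e. VI.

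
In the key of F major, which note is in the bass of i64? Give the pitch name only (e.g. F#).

i in F major has root F; the chord is F-Ab-C.
The figure 64 means second inversion — the fifth is in the bass.

C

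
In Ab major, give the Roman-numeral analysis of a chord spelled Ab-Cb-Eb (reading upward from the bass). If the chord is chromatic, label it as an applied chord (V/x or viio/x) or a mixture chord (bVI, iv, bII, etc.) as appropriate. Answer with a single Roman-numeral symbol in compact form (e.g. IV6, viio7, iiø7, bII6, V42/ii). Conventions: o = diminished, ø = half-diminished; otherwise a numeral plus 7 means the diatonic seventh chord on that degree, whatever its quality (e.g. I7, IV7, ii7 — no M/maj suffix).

Stacked in thirds the chord is Ab-Cb-Eb: a minor triad on Ab.
Ab is the first degree of Ab major. This is the minor tonic, borrowed from the parallel minor.

i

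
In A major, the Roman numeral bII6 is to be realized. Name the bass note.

D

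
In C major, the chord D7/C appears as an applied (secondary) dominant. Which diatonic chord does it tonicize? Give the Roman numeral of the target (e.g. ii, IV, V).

The chord is a dominant seventh chord on D.
A dominant resolves down a perfect fifth: D → G. In C major, G is scale degree 5, i.e. V.

V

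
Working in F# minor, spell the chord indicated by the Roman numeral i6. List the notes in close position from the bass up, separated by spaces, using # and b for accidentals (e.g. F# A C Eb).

A C# F#

The numeral's case and figure indicate a minor triad. In F# minor its root, scale degree 1, is F#.
That chord is spelled F#-A-C#.
With the 6 figure the chord is in first inversion; from the bass A upward in close position it reads A-C#-F#.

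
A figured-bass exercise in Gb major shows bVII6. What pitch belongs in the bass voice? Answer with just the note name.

bVII in Gb major has root Fb; the chord is Fb-Ab-Cb.
The figure 6 means first inversion — the third is in the bass.

Ab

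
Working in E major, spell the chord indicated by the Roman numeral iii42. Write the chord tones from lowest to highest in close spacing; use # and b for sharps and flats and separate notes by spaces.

F# G# B D#

In E major, the mediant is G#, and the diatonic chord built there is a minor seventh chord.
Stacking thirds from G# gives G#-B-D#-F#.
With the 42 figure the chord is in third inversion; from the bass F# upward in close position it reads F#-G#-B-D#.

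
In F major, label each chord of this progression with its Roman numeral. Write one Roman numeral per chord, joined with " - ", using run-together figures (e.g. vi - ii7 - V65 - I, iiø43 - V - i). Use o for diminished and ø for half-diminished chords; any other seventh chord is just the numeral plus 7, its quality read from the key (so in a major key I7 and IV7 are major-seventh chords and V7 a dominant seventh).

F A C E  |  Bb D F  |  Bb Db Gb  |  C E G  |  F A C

I7 - IV - bII6 - V - I

F-A-C-E: root F is the tonic; major seventh chord there is I7.
Bb-D-F: major triad on Bb = scale degree 4 → IV.
Bb-Db-Gb: major triad on Gb — chromatic; Gb is the lowered second degree, so this is the Neapolitan sixth, bII6 (third, Bb, in the bass — hence the 6).
C-E-G: major triad on C = scale degree 5 → V.
F-A-C: major triad on F = scale degree 1 → I.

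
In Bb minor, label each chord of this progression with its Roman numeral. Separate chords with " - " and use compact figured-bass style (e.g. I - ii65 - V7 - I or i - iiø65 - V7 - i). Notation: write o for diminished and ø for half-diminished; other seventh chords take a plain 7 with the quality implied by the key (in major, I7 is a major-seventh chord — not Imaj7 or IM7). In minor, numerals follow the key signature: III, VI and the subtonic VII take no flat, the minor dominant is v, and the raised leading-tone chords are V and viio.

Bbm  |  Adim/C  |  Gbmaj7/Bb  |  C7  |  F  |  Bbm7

i - viio6 - VI65 - V7/V - V - i7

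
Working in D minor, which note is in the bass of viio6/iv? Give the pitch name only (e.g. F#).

A

The applied chord viio6/iv is rooted on F#: F#-A-C.
The figure 6 means first inversion — the third is in the bass.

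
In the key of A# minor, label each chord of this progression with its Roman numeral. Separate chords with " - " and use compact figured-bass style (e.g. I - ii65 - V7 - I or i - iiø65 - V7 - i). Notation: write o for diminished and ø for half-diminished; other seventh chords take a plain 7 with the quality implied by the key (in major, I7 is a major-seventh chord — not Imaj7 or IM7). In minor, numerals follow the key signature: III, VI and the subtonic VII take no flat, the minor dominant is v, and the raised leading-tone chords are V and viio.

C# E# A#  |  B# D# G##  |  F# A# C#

C#-E#-A# has root A#, degree 1 in A# minor, so i6.
B#-D#-G##: root G## is the leading tone; diminished triad there is viio6.
F#-A#-C#: root F# is the submediant; major triad there is VI.

i6 - viio6 - VI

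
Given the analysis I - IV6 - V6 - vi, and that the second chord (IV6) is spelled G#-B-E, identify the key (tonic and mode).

B major

The chord E/G# is a major triad rooted on E; its label is IV6.
Counting down 3 scale steps from E places the tonic on B; a major triad on degree 4 is diatonic only in major.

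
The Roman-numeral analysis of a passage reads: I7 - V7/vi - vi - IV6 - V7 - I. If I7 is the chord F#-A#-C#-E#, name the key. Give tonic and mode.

F# major

I7 is given as F#-A#-C#-E# — a major seventh chord with root F#.
If F# is scale degree 1 and the mode makes that degree carry a major seventh chord, the tonic is F# and the mode is major.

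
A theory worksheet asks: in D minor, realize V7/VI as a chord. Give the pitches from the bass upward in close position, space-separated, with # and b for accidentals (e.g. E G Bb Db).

V7/VI is a secondary dominant — the dominant seventh of VI. VI in D minor is Bb, so the applied chord's root is F, a perfect fifth above.
Building a dominant seventh chord on F gives F-A-C-Eb.

F A C Eb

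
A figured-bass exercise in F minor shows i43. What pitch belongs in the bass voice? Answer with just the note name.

C

i in F minor has root F; the chord is F-Ab-C-Eb.
The figure 43 means second inversion — the fifth is in the bass.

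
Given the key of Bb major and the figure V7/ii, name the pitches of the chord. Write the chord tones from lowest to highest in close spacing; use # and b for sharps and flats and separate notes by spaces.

G B D F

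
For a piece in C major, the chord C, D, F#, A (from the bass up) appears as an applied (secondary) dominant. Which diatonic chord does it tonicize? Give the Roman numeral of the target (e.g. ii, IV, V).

V

The chord is a dominant seventh chord on D.
A dominant resolves down a perfect fifth: D → G. In C major, G is scale degree 5, i.e. V.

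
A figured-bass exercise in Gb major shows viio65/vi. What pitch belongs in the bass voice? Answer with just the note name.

The applied chord viio65/vi is rooted on D: D-F-Ab-Cb.
The figure 65 means first inversion — the third is in the bass.

F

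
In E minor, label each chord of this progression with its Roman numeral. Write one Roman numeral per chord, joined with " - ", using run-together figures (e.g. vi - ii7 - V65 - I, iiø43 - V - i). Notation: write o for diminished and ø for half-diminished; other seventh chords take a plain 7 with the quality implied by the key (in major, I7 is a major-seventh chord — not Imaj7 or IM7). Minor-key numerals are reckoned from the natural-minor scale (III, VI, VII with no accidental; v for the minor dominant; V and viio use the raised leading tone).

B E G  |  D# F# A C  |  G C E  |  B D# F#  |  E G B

B-E-G has root E, degree 1 in E minor, so i64.
D#-F#-A-C: root D# is the leading tone; fully diminished seventh chord there is viio7.
G-C-E: major triad on C = scale degree 6 → VI64.
B-D#-F# has root B, degree 5 in E minor, so V.
E-G-B: root E is the tonic; minor triad there is i.

i64 - viio7 - VI64 - V - i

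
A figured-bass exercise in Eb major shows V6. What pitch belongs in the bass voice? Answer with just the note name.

D

V in Eb major has root Bb; the chord is Bb-D-F.
The figure 6 means first inversion — the third is in the bass.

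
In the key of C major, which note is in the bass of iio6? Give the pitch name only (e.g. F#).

iio in C major has root D; the chord is D-F-Ab.
The figure 6 means first inversion — the third is in the bass.

F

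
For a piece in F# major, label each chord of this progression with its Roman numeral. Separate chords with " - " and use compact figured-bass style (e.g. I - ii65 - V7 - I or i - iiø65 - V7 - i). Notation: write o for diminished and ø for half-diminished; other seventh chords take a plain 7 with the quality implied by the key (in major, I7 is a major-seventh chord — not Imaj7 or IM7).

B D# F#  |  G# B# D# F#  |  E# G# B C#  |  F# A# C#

B-D#-F#: major triad on B = scale degree 4 → IV.
G#-B#-D#-F#: a dominant seventh chord on G#, the applied dominant of V → V7/V.
E#-G#-B-C#: root C# is the dominant; dominant seventh chord there is V65.
F#-A#-C# has root F#, degree 1 in F# major, so I.

IV - V7/V - V65 - I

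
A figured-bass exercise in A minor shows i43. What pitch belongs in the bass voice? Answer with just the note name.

E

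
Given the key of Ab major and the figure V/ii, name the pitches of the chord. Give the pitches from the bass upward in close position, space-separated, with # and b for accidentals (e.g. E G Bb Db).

F A C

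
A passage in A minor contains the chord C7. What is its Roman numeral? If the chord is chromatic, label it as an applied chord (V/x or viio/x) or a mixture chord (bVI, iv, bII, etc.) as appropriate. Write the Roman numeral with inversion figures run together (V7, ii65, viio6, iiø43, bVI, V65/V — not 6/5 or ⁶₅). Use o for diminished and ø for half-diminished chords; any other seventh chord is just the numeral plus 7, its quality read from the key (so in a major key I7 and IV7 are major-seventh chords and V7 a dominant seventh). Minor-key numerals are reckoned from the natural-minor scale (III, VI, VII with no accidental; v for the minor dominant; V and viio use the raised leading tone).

V7/VI

Stacked in thirds the chord is C-E-G-Bb: a dominant seventh chord on C.
C is not a diatonic chord root with this quality in A minor, but it lies a perfect fifth above F (VI), so the chord functions as an applied dominant of VI.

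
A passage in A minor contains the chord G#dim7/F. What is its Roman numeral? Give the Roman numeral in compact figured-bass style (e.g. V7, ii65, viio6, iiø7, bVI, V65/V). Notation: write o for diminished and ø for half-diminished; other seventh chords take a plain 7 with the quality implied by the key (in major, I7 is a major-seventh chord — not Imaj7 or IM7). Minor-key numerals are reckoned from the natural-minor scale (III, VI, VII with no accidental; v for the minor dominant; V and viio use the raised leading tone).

viio42

Stacked in thirds the chord is G#-B-D-F: a fully diminished seventh chord on G#.
In A minor, G# is the leading tone; the diatonic fully diminished seventh chord there is viio7.
With F in the bass the chord is in third inversion, so the figured bass is 42.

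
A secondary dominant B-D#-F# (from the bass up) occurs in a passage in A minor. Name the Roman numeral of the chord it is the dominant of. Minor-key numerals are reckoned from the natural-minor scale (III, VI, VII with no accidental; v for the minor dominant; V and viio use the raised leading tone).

The chord is a major triad on B.
A dominant resolves down a perfect fifth: B → E. In A minor, E is scale degree 5, i.e. V.

V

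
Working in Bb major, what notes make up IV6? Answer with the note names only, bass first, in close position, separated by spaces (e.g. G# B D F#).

The numeral's case and figure indicate a major triad. In Bb major its root, scale degree 4, is Eb.
That chord is spelled Eb-G-Bb.
The figured bass 6 indicates first inversion, placing the third (G) in the bass: G-Bb-Eb.

G Bb Eb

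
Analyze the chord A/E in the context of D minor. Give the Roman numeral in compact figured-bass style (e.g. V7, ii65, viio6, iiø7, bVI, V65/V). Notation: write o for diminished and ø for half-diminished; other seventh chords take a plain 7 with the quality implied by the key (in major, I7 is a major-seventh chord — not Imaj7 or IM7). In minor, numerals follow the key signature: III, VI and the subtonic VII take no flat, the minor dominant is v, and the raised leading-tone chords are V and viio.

The pitches A-C#-E form a major triad rooted on A.
In D minor, A is the dominant; the diatonic major triad there is V.
With E in the bass the chord is in second inversion, so the figured bass is 64.

V64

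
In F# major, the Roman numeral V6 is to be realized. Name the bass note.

V in F# major has root C#; the chord is C#-E#-G#.
The figure 6 means first inversion — the third is in the bass.

E#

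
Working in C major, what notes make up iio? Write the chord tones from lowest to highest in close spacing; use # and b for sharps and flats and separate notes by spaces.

D F Ab

Scale degree 2 in C major is D; here the chord built on it is altered to a diminished triad. iio is the diminished supertonic triad, borrowed from the parallel minor.
So the chord is D-F-Ab, a diminished triad.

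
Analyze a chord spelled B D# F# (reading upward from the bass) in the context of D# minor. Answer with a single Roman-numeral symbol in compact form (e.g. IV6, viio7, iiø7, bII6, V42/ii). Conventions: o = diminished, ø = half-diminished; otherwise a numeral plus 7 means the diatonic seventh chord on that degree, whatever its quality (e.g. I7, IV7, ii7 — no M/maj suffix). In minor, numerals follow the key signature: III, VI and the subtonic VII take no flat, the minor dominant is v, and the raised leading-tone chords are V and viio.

VI

Stacked in thirds the chord is B-D#-F#: a major triad on B.
B is scale degree 6 in D# minor, and a major triad on that degree is written VI.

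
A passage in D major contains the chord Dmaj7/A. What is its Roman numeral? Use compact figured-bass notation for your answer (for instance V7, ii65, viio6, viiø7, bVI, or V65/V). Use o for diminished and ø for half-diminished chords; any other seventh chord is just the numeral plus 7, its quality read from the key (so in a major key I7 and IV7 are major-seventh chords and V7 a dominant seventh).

Stacked in thirds the chord is D-F#-A-C#: a major seventh chord on D.
D is scale degree 1 in D major, and a major seventh chord on that degree is written I7.
With A in the bass the chord is in second inversion, so the figured bass is 43.

I43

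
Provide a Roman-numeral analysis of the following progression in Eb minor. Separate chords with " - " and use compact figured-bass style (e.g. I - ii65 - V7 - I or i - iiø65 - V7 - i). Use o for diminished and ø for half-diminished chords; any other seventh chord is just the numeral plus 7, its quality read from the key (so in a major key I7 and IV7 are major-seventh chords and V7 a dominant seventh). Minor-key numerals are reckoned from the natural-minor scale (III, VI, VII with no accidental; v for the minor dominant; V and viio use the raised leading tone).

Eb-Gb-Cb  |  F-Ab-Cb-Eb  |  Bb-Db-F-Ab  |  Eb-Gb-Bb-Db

Eb-Gb-Cb: major triad on Cb = scale degree 6 → VI6.
F-Ab-Cb-Eb has root F, degree 2 in Eb minor, so iiø7.
Bb-Db-F-Ab has root Bb, degree 5 in Eb minor, so v7.
Eb-Gb-Bb-Db: root Eb is the tonic; minor seventh chord there is i7.

VI6 - iiø7 - v7 - i7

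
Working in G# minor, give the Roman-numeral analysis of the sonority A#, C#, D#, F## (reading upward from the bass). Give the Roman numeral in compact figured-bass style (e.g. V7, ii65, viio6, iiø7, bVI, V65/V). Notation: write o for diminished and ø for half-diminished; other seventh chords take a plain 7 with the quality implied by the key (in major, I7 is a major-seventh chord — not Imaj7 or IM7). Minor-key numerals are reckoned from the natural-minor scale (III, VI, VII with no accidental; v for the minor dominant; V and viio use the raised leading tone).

V43

Stacked in thirds the chord is D#-F##-A#-C#: a dominant seventh chord on D#.
D# is scale degree 5 in G# minor, and a dominant seventh chord on that degree is written V7.
With A# in the bass the chord is in second inversion, so the figured bass is 43.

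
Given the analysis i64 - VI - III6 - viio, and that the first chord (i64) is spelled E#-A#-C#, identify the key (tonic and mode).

A# minor

i64 is given as E#-A#-C# — a minor triad with root A#.
If A# is scale degree 1 and the mode makes that degree carry a minor triad, the tonic is A# and the mode is minor.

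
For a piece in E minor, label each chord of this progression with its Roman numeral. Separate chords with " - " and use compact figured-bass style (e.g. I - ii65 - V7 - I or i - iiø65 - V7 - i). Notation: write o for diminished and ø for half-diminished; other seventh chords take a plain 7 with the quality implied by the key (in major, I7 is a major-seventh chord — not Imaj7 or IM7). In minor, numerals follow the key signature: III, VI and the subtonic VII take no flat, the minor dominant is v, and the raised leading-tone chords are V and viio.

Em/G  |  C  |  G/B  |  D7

Em/G: root E is the tonic; minor triad there is i6.
C: major triad on C = scale degree 6 → VI.
G/B has root G, degree 3 in E minor, so III6.
D7: dominant seventh chord on D = scale degree 7 → VII7.

i6 - VI - III6 - VII7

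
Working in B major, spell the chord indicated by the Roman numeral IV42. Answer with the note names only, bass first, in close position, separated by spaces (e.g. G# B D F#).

D# E G# B

In B major, scale degree 4 is E, and the diatonic chord built there is a major seventh chord.
That chord is spelled E-G#-B-D#.
With the 42 figure the chord is in third inversion; from the bass D# upward in close position it reads D#-E-G#-B.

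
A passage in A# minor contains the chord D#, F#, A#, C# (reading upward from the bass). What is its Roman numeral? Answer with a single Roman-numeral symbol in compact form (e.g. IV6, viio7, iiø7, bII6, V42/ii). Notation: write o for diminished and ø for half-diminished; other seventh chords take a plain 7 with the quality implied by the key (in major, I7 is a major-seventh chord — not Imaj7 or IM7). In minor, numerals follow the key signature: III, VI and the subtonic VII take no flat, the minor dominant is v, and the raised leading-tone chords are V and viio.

iv7

Stacked in thirds the chord is D#-F#-A#-C#: a minor seventh chord on D#.
D# is scale degree 4 in A# minor, and a minor seventh chord on that degree is written iv7.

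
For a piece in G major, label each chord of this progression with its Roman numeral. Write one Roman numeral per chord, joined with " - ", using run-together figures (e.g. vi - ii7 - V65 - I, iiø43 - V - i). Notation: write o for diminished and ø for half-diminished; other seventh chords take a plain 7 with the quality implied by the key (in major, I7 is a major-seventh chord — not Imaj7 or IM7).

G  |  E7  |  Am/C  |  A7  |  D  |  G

G has root G, degree 1 in G major, so I.
E7: a dominant seventh chord on E, the applied dominant of ii → V7/ii.
Am/C: minor triad on A = scale degree 2 → ii6.
A7: chromatic; A is V of V, so V7/V.
D: major triad on D = scale degree 5 → V.
G: major triad on G = scale degree 1 → I.

I - V7/ii - ii6 - V7/V - V - I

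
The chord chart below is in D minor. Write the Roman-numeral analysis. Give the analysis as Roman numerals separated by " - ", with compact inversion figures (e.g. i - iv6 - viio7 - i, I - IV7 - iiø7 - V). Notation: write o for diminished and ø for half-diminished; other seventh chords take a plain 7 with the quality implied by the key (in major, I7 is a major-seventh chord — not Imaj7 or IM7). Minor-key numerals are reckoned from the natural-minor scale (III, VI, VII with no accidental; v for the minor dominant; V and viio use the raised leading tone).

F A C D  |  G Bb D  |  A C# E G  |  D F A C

i65 - iv - V7 - i7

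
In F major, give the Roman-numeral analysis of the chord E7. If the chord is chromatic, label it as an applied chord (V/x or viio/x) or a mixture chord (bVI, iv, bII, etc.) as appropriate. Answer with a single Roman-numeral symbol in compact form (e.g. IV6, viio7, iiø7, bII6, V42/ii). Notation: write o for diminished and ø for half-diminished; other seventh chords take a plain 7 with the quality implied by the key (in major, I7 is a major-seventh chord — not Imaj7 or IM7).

The pitches E-G#-B-D form a dominant seventh chord rooted on E.
E is not a diatonic chord root with this quality in F major, but it lies a perfect fifth above A (iii), so the chord functions as an applied dominant of iii.

V7/iii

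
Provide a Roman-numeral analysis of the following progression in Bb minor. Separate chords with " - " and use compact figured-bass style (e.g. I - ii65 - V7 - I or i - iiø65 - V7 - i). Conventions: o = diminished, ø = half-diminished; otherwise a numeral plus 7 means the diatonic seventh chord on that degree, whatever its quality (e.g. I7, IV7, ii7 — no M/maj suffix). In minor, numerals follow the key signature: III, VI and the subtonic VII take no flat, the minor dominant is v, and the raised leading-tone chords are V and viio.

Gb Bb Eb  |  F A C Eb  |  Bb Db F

Gb-Bb-Eb: root Eb is the subdominant; minor triad there is iv6.
F-A-C-Eb has root F, degree 5 in Bb minor, so V7.
Bb-Db-F has root Bb, degree 1 in Bb minor, so i.

iv6 - V7 - i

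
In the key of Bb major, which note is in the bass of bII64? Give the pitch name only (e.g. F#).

Gb

bII in Bb major has root Cb; the chord is Cb-Eb-Gb.
The figure 64 means second inversion — the fifth is in the bass.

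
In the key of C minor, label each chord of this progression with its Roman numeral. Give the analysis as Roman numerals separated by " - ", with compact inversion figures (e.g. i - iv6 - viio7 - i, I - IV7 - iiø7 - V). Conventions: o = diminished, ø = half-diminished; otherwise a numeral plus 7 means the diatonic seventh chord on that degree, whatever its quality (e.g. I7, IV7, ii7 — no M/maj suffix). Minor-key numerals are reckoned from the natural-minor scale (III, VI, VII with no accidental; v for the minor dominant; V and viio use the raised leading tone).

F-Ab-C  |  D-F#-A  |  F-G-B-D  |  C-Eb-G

iv - V/V - V42 - i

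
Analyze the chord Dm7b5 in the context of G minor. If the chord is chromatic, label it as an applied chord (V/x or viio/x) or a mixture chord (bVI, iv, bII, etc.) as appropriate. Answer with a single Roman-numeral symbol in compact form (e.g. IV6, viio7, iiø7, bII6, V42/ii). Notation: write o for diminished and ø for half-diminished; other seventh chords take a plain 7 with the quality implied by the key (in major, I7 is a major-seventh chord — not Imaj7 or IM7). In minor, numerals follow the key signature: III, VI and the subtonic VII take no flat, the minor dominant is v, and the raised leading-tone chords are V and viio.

viiø7/VI

The pitches D-F-Ab-C form a half-diminished seventh chord rooted on D.
D sits a half step below Eb (VI in G minor); a diminished chord there is the applied leading-tone chord of VI.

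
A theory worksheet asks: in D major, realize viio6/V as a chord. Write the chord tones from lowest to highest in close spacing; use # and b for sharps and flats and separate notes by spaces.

B D G#

viio6/V is a secondary leading-tone chord. The target V is A in D major; the applied chord is rooted a semitone below, on G#.
Building a diminished triad on G# gives G#-B-D.
The figured bass 6 indicates first inversion, placing the third (B) in the bass: B-D-G#.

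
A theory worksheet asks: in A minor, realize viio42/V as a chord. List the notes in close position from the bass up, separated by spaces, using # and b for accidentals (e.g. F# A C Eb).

C D# F# A

The slash marks an applied leading-tone chord: viio of V. In A minor, V is E, so the leading tone to it is D#, a half step below.
Building a fully diminished seventh chord on D# gives D#-F#-A-C.
The figured bass 42 indicates third inversion, placing the seventh (C) in the bass: C-D#-F#-A.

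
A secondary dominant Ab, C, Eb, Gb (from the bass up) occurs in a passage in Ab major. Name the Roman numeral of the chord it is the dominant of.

IV

The chord is a dominant seventh chord on Ab.
A dominant resolves down a perfect fifth: Ab → Db. In Ab major, Db is scale degree 4, i.e. IV.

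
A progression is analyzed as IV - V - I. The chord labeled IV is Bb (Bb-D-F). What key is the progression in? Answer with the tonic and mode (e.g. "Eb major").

F major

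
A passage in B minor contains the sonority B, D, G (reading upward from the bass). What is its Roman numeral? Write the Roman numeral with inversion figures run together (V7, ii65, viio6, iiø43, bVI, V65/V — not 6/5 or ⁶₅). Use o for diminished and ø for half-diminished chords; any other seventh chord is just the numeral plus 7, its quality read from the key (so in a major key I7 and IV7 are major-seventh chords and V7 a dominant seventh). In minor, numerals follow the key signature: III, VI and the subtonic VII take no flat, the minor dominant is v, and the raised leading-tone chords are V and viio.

Stacked in thirds the chord is G-B-D: a major triad on G.
In B minor, G is the submediant; the diatonic major triad there is VI.
With B in the bass the chord is in first inversion, so the figured bass is 6.

VI6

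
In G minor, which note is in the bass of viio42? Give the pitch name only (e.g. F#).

viio in G minor has root F#; the chord is F#-A-C-Eb.
The figure 42 means third inversion — the seventh is in the bass.

Eb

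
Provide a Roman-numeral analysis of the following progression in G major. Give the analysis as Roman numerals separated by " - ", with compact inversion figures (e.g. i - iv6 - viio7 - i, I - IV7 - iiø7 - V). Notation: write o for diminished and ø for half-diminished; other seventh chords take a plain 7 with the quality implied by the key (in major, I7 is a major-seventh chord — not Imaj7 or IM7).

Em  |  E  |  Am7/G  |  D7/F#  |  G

Em has root E, degree 6 in G major, so vi.
E is the secondary dominant of ii (major triad on E): V/ii.
Am7/G: minor seventh chord on A = scale degree 2 → ii42.
D7/F# has root D, degree 5 in G major, so V65.
G: major triad on G = scale degree 1 → I.

vi - V/ii - ii42 - V65 - I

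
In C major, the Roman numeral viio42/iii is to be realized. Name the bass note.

The applied chord viio42/iii is rooted on D#: D#-F#-A-C.
The figure 42 means third inversion — the seventh is in the bass.

C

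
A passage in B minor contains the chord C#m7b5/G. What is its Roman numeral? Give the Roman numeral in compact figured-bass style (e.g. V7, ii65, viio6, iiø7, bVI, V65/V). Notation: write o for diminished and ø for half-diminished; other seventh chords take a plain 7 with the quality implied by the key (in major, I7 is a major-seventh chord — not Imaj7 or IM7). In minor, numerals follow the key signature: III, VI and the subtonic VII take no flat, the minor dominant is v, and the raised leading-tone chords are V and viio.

iiø43

Stacked in thirds the chord is C#-E-G-B: a half-diminished seventh chord on C#.
In B minor, C# is the supertonic; the diatonic half-diminished seventh chord there is iiø7.
With G in the bass the chord is in second inversion, so the figured bass is 43.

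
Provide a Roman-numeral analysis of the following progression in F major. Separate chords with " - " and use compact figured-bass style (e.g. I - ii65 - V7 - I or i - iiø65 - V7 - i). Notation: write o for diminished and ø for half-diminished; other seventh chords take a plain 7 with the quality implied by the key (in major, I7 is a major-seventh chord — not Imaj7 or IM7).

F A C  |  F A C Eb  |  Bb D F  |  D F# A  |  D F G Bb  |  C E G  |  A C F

F-A-C: root F is the tonic; major triad there is I.
F-A-C-Eb: chromatic; F is V of IV, so V7/IV.
Bb-D-F has root Bb, degree 4 in F major, so IV.
D-F#-A: chromatic; D is V of ii, so V/ii.
D-F-G-Bb has root G, degree 2 in F major, so ii43.
C-E-G has root C, degree 5 in F major, so V.
A-C-F: major triad on F = scale degree 1 → I6.

I - V7/IV - IV - V/ii - ii43 - V - I6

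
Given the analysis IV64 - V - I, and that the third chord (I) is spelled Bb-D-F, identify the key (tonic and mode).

The chord Bb is a major triad rooted on Bb; its label is I.
If Bb is scale degree 1 and the mode makes that degree carry a major triad, the tonic is Bb and the mode is major.

Bb major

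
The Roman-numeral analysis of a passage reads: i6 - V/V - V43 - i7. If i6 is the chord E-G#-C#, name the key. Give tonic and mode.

C# minor

i6 is given as E-G#-C# — a minor triad with root C#.
If C# is scale degree 1 and the mode makes that degree carry a minor triad, the tonic is C# and the mode is minor.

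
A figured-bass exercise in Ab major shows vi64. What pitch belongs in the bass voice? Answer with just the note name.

C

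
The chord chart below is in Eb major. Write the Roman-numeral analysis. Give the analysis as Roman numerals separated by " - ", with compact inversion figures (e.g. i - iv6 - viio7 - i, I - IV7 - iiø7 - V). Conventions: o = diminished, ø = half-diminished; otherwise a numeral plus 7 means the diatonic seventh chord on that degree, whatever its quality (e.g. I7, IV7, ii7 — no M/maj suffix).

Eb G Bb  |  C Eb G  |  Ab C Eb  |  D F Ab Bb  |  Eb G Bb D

I - vi - IV - V65 - I7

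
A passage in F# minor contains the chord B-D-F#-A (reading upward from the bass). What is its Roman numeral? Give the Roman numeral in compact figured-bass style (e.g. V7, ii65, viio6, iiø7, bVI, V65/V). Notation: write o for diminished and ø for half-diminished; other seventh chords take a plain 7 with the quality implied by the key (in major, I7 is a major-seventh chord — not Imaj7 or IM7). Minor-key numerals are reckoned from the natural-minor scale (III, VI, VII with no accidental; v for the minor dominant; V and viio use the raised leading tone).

iv7

Stacked in thirds the chord is B-D-F#-A: a minor seventh chord on B.
In F# minor, B is the subdominant; the diatonic minor seventh chord there is iv7.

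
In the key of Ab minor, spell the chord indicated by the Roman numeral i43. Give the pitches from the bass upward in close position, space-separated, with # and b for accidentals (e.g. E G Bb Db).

Eb Gb Ab Cb

In Ab minor, the tonic is Ab, and the diatonic chord built there is a minor seventh chord.
Stacking thirds from Ab gives Ab-Cb-Eb-Gb.
The figured bass 43 indicates second inversion, placing the fifth (Eb) in the bass: Eb-Gb-Ab-Cb.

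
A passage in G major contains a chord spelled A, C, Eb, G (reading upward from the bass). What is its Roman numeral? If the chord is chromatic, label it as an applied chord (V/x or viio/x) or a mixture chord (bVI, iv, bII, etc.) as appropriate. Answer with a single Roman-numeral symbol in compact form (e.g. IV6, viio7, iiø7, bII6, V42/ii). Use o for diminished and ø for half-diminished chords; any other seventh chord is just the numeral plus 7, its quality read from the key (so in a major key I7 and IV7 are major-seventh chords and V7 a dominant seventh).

iiø7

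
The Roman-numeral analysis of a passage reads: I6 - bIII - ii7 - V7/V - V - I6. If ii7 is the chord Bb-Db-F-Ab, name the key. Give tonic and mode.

Ab major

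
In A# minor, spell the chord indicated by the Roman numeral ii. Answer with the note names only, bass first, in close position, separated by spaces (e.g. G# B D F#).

B# D# F##

Scale degree 2 in A# minor is B#; here the chord built on it is altered to a minor triad. ii is the minor supertonic, borrowed from the parallel major (the Dorian ii).
So the chord is B#-D#-F##.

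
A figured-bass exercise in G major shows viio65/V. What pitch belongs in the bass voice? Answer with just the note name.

The applied chord viio65/V is rooted on C#: C#-E-G-Bb.
The figure 65 means first inversion — the third is in the bass.

E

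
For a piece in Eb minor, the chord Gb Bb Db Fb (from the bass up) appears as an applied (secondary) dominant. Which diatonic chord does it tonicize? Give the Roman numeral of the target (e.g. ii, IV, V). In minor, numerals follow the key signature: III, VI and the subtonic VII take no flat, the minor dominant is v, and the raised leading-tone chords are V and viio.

VI

The chord is a dominant seventh chord on Gb.
A dominant resolves down a perfect fifth: Gb → Cb. In Eb minor, Cb is scale degree 6, i.e. VI.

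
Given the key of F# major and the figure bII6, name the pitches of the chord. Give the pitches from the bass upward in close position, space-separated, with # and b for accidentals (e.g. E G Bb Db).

B D G

bII6 is the Neapolitan sixth — a major triad on the lowered second degree, here in its customary first inversion. In F# major that root is G.
So the chord is G-B-D.
With the 6 figure the chord is in first inversion; from the bass B upward in close position it reads B-D-G.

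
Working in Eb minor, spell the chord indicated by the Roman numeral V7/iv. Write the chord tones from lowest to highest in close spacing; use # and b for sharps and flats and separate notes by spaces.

Eb G Bb Db

V7/iv is a secondary dominant — the dominant seventh of iv. iv in Eb minor is Ab, so the applied chord's root is Eb, a perfect fifth above.
Building a dominant seventh chord on Eb gives Eb-G-Bb-Db.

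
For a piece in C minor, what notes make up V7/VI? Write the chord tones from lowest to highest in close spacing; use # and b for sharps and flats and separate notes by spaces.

Eb G Bb Db

The slash means an applied dominant: we want the dominant of VI. In C minor, VI is Ab major, and its dominant is built on Eb.
Building a dominant seventh chord on Eb gives Eb-G-Bb-Db.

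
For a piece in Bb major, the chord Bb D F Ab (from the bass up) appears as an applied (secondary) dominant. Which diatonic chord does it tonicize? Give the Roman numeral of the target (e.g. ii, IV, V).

IV

The chord is a dominant seventh chord on Bb.
A dominant resolves down a perfect fifth: Bb → Eb. In Bb major, Eb is scale degree 4, i.e. IV.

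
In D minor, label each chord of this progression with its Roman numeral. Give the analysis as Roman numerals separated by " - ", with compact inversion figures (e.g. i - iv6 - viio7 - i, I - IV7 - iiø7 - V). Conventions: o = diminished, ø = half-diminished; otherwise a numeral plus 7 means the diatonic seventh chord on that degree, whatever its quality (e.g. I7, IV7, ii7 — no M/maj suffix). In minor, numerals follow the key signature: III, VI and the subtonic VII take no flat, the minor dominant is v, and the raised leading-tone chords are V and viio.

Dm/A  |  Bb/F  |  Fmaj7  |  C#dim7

Dm/A: minor triad on D = scale degree 1 → i64.
Bb/F: root Bb is the submediant; major triad there is VI64.
Fmaj7: major seventh chord on F = scale degree 3 → III7.
C#dim7 has root C#, degree 7 in D minor, so viio7.

i64 - VI64 - III7 - viio7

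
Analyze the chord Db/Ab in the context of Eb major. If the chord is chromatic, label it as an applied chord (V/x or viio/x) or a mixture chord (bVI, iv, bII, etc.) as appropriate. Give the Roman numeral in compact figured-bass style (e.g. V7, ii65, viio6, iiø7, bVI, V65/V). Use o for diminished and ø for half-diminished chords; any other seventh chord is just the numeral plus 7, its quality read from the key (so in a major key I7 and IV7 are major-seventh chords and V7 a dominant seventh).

bVII64

The pitches Db-F-Ab form a major triad rooted on Db.
Db is the lowered seventh degree of Eb major (diatonic 7 would be D). This is a major triad on the lowered seventh degree (the subtonic), borrowed from the parallel minor.
With Ab in the bass the chord is in second inversion, so the figured bass is 64.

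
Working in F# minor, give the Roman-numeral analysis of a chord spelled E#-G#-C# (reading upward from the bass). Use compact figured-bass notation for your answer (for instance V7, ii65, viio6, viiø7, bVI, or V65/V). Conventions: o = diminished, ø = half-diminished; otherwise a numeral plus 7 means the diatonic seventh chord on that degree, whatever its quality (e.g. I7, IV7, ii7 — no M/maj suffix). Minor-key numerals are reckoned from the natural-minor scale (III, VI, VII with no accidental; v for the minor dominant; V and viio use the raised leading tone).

V6

Stacked in thirds the chord is C#-E#-G#: a major triad on C#.
In F# minor, C# is the dominant; the diatonic major triad there is V.
With E# in the bass the chord is in first inversion, so the figured bass is 6.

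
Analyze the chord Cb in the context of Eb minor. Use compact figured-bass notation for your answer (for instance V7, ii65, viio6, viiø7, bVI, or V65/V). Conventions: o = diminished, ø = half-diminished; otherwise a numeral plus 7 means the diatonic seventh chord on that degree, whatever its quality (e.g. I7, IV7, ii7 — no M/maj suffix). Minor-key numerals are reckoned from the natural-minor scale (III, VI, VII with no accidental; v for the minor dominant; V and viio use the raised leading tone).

The pitches Cb-Eb-Gb form a major triad rooted on Cb.
In Eb minor, Cb is the submediant; the diatonic major triad there is VI.

VI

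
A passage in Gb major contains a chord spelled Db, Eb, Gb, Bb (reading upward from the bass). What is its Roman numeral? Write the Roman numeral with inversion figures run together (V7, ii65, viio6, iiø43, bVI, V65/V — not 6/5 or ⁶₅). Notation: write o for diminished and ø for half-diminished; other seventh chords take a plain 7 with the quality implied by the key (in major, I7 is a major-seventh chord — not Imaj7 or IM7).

Stacked in thirds the chord is Eb-Gb-Bb-Db: a minor seventh chord on Eb.
In Gb major, Eb is the submediant; the diatonic minor seventh chord there is vi7.
With Db in the bass the chord is in third inversion, so the figured bass is 42.

vi42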